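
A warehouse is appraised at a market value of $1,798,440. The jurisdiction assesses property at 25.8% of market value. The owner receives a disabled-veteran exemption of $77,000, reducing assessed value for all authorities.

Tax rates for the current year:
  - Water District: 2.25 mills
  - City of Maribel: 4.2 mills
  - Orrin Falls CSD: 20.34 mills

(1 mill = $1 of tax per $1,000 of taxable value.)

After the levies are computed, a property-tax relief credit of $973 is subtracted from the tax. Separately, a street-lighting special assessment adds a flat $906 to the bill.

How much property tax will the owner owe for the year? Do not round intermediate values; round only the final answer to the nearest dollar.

Assessed value = $1,798,440 × 0.258 = $463,997.52
Taxable value = $463,997.52 − $77,000 = $386,997.52
Water District: $386,997.52 × 0.00225 = $870.74442
City of Maribel: $386,997.52 × 0.0042 = $1,625.389584
Orrin Falls CSD: $386,997.52 × 0.02034 = $7,871.5295568
Levies subtotal = $10,367.6635608
After credit = $10,367.6635608 − $973 = $9,394.6635608
Total = $9,394.6635608 + $906 = $10,300.6635608

$10,301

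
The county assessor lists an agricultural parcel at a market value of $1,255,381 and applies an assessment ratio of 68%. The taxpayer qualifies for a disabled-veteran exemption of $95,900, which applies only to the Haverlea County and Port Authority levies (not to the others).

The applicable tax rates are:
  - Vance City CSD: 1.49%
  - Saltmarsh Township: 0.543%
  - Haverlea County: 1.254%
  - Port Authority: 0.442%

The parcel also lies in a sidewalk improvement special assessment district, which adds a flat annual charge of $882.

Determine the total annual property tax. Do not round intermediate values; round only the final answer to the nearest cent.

$31,088.48

Assessed value = $1,255,381 × 0.68 = $853,659.08
Vance City CSD: $853,659.08 × 0.0149 = $12,719.520292
Saltmarsh Township: $853,659.08 × 0.00543 = $4,635.3688044
Haverlea County: ($853,659.08 − $95,900) × 0.01254 = $757,759.08 × 0.01254 = $9,502.2988632
Port Authority: ($853,659.08 − $95,900) × 0.00442 = $757,759.08 × 0.00442 = $3,349.2951336
Levies subtotal = $30,206.4830932
Total = $30,206.4830932 + $882 = $31,088.4830932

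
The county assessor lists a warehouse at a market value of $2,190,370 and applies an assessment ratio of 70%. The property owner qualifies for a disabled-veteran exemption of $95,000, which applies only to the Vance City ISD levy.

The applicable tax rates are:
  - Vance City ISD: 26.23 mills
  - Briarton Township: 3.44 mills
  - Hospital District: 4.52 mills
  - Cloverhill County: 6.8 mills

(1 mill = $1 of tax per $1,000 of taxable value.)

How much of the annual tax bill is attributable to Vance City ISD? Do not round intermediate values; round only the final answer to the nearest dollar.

$37,726

Assessed value = $2,190,370 × 0.7 = $1,533,259
Vance City ISD taxable value = $1,533,259 − $95,000 = $1,438,259
Vance City ISD levy = $1,438,259 × 0.02623 = $37,725.53357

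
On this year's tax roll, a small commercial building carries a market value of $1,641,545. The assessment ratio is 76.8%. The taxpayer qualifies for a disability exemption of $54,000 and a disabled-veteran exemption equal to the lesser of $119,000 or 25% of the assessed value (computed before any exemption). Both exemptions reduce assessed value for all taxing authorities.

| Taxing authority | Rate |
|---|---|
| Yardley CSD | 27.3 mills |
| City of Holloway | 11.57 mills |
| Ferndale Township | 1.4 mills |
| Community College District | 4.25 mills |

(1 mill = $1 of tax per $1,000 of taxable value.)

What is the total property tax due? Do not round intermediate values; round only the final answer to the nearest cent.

$48,424.70

Assessed value = $1,641,545 × 0.768 = $1,260,706.56
Disabled-veteran exemption = min($119,000, 25% × $1,260,706.56) = min($119,000, $315,176.64) = $119,000 (dollar cap binds)
Taxable value = $1,260,706.56 − $54,000 − $119,000 = $1,087,706.56
Yardley CSD: $1,087,706.56 × 0.0273 = $29,694.389088
City of Holloway: $1,087,706.56 × 0.01157 = $12,584.7648992
Ferndale Township: $1,087,706.56 × 0.0014 = $1,522.789184
Community College District: $1,087,706.56 × 0.00425 = $4,622.75288
Total = $48,424.6960512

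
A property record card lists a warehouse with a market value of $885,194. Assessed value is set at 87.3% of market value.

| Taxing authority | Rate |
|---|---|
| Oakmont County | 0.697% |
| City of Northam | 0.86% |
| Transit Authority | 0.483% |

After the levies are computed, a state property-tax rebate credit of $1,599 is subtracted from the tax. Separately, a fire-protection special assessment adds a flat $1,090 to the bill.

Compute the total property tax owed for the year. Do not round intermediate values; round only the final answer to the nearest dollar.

$15,256

Assessed value = $885,194 × 0.873 = $772,774.362
Oakmont County: $772,774.362 × 0.00697 = $5,386.23730314
City of Northam: $772,774.362 × 0.0086 = $6,645.8595132
Transit Authority: $772,774.362 × 0.00483 = $3,732.50016846
Levies subtotal = $15,764.5969848
After credit = $15,764.5969848 − $1,599 = $14,165.5969848
Total = $14,165.5969848 + $1,090 = $15,255.5969848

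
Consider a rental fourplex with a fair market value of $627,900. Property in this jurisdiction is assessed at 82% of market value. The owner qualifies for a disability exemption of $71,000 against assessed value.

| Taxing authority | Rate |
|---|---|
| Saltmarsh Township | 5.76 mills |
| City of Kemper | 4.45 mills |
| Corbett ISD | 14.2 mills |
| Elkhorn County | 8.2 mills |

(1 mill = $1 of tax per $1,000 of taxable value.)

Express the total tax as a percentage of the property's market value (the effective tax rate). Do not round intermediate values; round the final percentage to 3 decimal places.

Assessed value = $627,900 × 0.82 = $514,878
Taxable value = $514,878 − $71,000 = $443,878
Saltmarsh Township: $443,878 × 0.00576 = $2,556.73728
City of Kemper: $443,878 × 0.00445 = $1,975.2571
Corbett ISD: $443,878 × 0.0142 = $6,303.0676
Elkhorn County: $443,878 × 0.0082 = $3,639.7996
Total tax = $14,474.86158
Effective rate = $14,474.86158 ÷ $627,900 = 2.305% of market value

2.305%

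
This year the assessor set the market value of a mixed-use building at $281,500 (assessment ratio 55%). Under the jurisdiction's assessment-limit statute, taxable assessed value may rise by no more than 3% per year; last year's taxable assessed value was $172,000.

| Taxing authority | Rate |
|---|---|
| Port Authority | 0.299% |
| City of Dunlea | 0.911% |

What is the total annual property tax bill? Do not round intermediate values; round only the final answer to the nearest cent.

$1,873.38

Uncapped assessed value = $281,500 × 0.55 = $154,825
Cap limit = $172,000 × 1.03 = $177,160
Taxable assessed value = min($154,825, $177,160) = $154,825 (cap does not bind)
Port Authority: $154,825 × 0.00299 = $462.92675
City of Dunlea: $154,825 × 0.00911 = $1,410.45575
Total = $1,873.3825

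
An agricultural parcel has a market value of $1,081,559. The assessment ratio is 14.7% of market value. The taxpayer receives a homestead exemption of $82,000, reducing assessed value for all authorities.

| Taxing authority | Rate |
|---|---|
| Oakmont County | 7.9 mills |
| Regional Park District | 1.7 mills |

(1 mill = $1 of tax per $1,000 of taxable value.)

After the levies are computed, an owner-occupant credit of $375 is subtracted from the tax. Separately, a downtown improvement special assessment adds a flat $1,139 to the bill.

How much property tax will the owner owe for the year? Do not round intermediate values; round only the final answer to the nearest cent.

$1,503.10

Assessed value = $1,081,559 × 0.147 = $158,989.173
Taxable value = $158,989.173 − $82,000 = $76,989.173
Oakmont County: $76,989.173 × 0.0079 = $608.2144667
Regional Park District: $76,989.173 × 0.0017 = $130.8815941
Levies subtotal = $739.0960608
After credit = $739.0960608 − $375 = $364.0960608
Total = $364.0960608 + $1,139 = $1,503.0960608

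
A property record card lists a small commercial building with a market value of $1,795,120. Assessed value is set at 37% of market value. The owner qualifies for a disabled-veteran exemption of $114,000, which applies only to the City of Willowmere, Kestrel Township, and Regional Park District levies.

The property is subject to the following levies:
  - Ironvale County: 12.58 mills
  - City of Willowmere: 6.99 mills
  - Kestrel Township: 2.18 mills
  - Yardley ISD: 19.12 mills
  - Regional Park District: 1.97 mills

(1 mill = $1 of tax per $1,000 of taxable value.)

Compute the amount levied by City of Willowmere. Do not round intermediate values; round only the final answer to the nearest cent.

Assessed value = $1,795,120 × 0.37 = $664,194.4
City of Willowmere taxable value = $664,194.4 − $114,000 = $550,194.4
City of Willowmere levy = $550,194.4 × 0.00699 = $3,845.858856

$3,845.86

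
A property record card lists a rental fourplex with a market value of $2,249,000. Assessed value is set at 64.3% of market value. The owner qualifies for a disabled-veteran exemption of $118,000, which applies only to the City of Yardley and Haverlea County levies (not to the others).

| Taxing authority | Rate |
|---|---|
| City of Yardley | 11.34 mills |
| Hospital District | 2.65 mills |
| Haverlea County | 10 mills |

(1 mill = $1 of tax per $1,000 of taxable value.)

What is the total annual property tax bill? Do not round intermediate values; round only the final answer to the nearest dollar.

$32,174

Assessed value = $2,249,000 × 0.643 = $1,446,107
City of Yardley: ($1,446,107 − $118,000) × 0.01134 = $1,328,107 × 0.01134 = $15,060.73338
Hospital District: $1,446,107 × 0.00265 = $3,832.18355
Haverlea County: ($1,446,107 − $118,000) × 0.01 = $1,328,107 × 0.01 = $13,281.07
Total = $32,173.98693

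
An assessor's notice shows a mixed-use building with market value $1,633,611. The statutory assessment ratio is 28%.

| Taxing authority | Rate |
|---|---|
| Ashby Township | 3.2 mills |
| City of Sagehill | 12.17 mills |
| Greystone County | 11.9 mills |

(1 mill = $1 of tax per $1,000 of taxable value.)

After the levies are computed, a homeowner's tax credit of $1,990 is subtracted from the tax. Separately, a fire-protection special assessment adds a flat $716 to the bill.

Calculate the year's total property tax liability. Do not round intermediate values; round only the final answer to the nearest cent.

Assessed value = $1,633,611 × 0.28 = $457,411.08
Ashby Township: $457,411.08 × 0.0032 = $1,463.715456
City of Sagehill: $457,411.08 × 0.01217 = $5,566.6928436
Greystone County: $457,411.08 × 0.0119 = $5,443.191852
Levies subtotal = $12,473.6001516
After credit = $12,473.6001516 − $1,990 = $10,483.6001516
Total = $10,483.6001516 + $716 = $11,199.6001516

$11,199.60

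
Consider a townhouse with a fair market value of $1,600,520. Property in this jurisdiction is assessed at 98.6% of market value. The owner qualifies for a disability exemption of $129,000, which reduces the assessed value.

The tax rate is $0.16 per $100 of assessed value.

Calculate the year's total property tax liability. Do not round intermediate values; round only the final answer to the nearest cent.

$2,318.58

Assessed value = $1,600,520 × 0.986 = $1,578,112.72
Taxable value = $1,578,112.72 − $129,000 = $1,449,112.72
Tax = $1,449,112.72 × 0.0016 = $2,318.580352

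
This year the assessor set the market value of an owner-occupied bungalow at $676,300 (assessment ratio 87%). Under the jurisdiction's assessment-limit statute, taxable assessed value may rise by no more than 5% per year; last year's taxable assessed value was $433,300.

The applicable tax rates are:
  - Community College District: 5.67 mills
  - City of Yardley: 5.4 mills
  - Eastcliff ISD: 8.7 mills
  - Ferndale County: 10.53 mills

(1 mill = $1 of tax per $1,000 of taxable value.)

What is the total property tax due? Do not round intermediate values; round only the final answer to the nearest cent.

$13,785.44

Uncapped assessed value = $676,300 × 0.87 = $588,381
Cap limit = $433,300 × 1.05 = $454,965
Taxable assessed value = min($588,381, $454,965) = $454,965 (cap binds)
Community College District: $454,965 × 0.00567 = $2,579.65155
City of Yardley: $454,965 × 0.0054 = $2,456.811
Eastcliff ISD: $454,965 × 0.0087 = $3,958.1955
Ferndale County: $454,965 × 0.01053 = $4,790.78145
Total = $13,785.4395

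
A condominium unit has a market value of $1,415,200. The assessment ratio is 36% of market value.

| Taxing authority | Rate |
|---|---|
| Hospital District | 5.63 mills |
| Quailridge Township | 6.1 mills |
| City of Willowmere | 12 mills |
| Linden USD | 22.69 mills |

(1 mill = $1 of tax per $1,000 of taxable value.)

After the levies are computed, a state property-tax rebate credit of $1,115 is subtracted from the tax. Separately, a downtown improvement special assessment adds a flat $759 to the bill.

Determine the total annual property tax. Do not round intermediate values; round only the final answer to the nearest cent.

$23,293.69

Assessed value = $1,415,200 × 0.36 = $509,472
Hospital District: $509,472 × 0.00563 = $2,868.32736
Quailridge Township: $509,472 × 0.0061 = $3,107.7792
City of Willowmere: $509,472 × 0.012 = $6,113.664
Linden USD: $509,472 × 0.02269 = $11,559.91968
Levies subtotal = $23,649.69024
After credit = $23,649.69024 − $1,115 = $22,534.69024
Total = $22,534.69024 + $759 = $23,293.69024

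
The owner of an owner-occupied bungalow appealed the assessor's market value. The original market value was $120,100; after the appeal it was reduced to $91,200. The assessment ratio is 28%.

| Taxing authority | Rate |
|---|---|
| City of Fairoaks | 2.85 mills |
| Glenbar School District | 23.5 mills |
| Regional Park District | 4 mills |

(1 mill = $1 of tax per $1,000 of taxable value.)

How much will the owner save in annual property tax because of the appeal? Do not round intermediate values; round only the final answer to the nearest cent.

$245.59

Old assessed value = $120,100 × 0.28 = $33,628
New assessed value = $91,200 × 0.28 = $25,536
Combined rate = 0.00285 + 0.0235 + 0.004 = 0.03035
Old tax = $33,628 × 0.03035 = $1,020.6098
New tax = $25,536 × 0.03035 = $775.0176
Reduction = $1,020.6098 − $775.0176 = $245.5922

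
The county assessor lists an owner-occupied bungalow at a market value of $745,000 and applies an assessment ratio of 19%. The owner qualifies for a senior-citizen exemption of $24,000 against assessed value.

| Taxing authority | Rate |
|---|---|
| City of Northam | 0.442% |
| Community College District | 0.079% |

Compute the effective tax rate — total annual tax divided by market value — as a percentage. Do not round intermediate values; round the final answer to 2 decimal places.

0.08%

Assessed value = $745,000 × 0.19 = $141,550
Taxable value = $141,550 − $24,000 = $117,550
City of Northam: $117,550 × 0.00442 = $519.571
Community College District: $117,550 × 0.00079 = $92.8645
Total tax = $612.4355
Effective rate = $612.4355 ÷ $745,000 = 0.08% of market value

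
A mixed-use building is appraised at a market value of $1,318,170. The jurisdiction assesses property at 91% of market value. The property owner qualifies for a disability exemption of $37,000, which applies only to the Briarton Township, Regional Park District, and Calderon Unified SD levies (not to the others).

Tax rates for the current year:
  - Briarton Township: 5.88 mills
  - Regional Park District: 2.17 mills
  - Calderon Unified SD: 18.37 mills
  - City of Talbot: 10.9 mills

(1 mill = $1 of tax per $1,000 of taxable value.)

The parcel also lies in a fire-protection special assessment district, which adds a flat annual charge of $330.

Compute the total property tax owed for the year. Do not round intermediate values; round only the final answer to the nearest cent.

Assessed value = $1,318,170 × 0.91 = $1,199,534.7
Briarton Township: ($1,199,534.7 − $37,000) × 0.00588 = $1,162,534.7 × 0.00588 = $6,835.704036
Regional Park District: ($1,199,534.7 − $37,000) × 0.00217 = $1,162,534.7 × 0.00217 = $2,522.700299
Calderon Unified SD: ($1,199,534.7 − $37,000) × 0.01837 = $1,162,534.7 × 0.01837 = $21,355.762439
City of Talbot: $1,199,534.7 × 0.0109 = $13,074.92823
Levies subtotal = $43,789.095004
Total = $43,789.095004 + $330 = $44,119.095004

$44,119.10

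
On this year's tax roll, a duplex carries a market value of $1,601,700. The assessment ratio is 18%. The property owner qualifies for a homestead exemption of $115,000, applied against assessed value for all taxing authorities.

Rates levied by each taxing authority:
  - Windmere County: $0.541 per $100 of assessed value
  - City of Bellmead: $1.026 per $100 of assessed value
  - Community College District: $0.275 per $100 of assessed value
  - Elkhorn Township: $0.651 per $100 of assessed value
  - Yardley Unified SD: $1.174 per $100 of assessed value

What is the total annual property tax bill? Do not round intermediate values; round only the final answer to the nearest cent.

Assessed value = $1,601,700 × 0.18 = $288,306
Taxable value = $288,306 − $115,000 = $173,306
Windmere County: $173,306 × 0.00541 = $937.58546
City of Bellmead: $173,306 × 0.01026 = $1,778.11956
Community College District: $173,306 × 0.00275 = $476.5915
Elkhorn Township: $173,306 × 0.00651 = $1,128.22206
Yardley Unified SD: $173,306 × 0.01174 = $2,034.61244
Total = $937.58546 + $1,778.11956 + $476.5915 + $1,128.22206 + $2,034.61244 = $6,355.13102

$6,355.13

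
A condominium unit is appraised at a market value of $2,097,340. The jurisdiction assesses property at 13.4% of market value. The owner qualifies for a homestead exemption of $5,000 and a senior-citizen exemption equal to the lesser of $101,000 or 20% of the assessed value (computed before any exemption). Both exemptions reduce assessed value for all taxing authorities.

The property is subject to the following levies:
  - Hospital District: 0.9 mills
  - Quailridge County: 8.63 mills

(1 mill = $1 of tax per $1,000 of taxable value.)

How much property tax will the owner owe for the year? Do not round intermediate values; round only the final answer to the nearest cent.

Assessed value = $2,097,340 × 0.134 = $281,043.56
Senior-citizen exemption = min($101,000, 20% × $281,043.56) = min($101,000, $56,208.712) = $56,208.712 (percentage binds)
Taxable value = $281,043.56 − $5,000 − $56,208.712 = $219,834.848
Hospital District: $219,834.848 × 0.0009 = $197.8513632
Quailridge County: $219,834.848 × 0.00863 = $1,897.17473824
Total = $2,095.02610144

$2,095.03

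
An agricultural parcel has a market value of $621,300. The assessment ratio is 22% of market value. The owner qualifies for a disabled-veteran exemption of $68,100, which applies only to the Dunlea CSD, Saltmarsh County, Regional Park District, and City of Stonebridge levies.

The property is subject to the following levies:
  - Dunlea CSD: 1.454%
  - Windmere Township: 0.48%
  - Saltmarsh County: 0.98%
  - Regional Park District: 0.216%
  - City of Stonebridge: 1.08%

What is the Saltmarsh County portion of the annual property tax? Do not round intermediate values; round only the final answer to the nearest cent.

Assessed value = $621,300 × 0.22 = $136,686
Saltmarsh County taxable value = $136,686 − $68,100 = $68,586
Saltmarsh County levy = $68,586 × 0.0098 = $672.1428

$672.14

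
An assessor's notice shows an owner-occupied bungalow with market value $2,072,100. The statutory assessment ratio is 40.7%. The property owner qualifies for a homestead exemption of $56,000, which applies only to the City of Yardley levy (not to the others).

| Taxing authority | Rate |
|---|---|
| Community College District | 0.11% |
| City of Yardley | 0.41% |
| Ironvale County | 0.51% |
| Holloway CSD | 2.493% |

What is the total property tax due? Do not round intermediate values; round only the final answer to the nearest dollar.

$29,481

Assessed value = $2,072,100 × 0.407 = $843,344.7
Community College District: $843,344.7 × 0.0011 = $927.67917
City of Yardley: ($843,344.7 − $56,000) × 0.0041 = $787,344.7 × 0.0041 = $3,228.11327
Ironvale County: $843,344.7 × 0.0051 = $4,301.05797
Holloway CSD: $843,344.7 × 0.02493 = $21,024.583371
Total = $29,481.433781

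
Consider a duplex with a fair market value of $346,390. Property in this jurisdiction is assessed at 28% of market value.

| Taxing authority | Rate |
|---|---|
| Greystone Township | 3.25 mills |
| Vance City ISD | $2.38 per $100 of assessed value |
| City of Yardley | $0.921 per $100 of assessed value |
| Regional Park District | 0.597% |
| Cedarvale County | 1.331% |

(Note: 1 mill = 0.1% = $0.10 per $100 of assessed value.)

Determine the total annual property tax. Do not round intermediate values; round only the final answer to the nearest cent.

Assessed value = $346,390 × 0.28 = $96,989.2
Greystone Township: $96,989.2 × 0.00325 = $315.2149
Vance City ISD: $96,989.2 × 0.0238 = $2,308.34296
City of Yardley: $96,989.2 × 0.00921 = $893.270532
Regional Park District: $96,989.2 × 0.00597 = $579.025524
Cedarvale County: $96,989.2 × 0.01331 = $1,290.926252
Total = $5,386.780168

$5,386.78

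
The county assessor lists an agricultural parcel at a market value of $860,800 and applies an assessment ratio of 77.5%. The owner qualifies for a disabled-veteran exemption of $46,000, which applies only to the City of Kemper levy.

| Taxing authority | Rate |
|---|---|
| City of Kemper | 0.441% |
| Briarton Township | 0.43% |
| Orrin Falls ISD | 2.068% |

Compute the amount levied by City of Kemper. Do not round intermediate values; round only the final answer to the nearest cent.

$2,739.14

Assessed value = $860,800 × 0.775 = $667,120
City of Kemper taxable value = $667,120 − $46,000 = $621,120
City of Kemper levy = $621,120 × 0.00441 = $2,739.1392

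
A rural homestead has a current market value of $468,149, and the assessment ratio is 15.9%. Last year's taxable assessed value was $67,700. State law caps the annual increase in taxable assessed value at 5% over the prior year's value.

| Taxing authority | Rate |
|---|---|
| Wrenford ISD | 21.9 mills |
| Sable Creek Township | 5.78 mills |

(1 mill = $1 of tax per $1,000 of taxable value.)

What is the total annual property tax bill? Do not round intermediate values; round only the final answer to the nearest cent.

Uncapped assessed value = $468,149 × 0.159 = $74,435.691
Cap limit = $67,700 × 1.05 = $71,085
Taxable assessed value = min($74,435.691, $71,085) = $71,085 (cap binds)
Wrenford ISD: $71,085 × 0.0219 = $1,556.7615
Sable Creek Township: $71,085 × 0.00578 = $410.8713
Total = $1,967.6328

$1,967.63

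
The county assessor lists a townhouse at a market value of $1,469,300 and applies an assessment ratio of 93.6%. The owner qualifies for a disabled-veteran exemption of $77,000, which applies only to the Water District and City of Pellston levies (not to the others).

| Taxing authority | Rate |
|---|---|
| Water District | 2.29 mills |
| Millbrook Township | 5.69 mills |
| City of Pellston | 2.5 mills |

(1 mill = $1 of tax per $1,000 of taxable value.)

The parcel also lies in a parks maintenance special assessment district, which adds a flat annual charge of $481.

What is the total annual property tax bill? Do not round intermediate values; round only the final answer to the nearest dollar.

$14,525

Assessed value = $1,469,300 × 0.936 = $1,375,264.8
Water District: ($1,375,264.8 − $77,000) × 0.00229 = $1,298,264.8 × 0.00229 = $2,973.026392
Millbrook Township: $1,375,264.8 × 0.00569 = $7,825.256712
City of Pellston: ($1,375,264.8 − $77,000) × 0.0025 = $1,298,264.8 × 0.0025 = $3,245.662
Levies subtotal = $14,043.945104
Total = $14,043.945104 + $481 = $14,524.945104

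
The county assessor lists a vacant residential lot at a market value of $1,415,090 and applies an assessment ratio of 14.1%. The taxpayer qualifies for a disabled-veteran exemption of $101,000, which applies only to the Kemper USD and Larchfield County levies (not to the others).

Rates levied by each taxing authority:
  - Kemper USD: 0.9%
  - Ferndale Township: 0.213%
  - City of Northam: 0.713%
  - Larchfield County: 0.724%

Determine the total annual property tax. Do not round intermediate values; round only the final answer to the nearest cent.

Assessed value = $1,415,090 × 0.141 = $199,527.69
Kemper USD: ($199,527.69 − $101,000) × 0.009 = $98,527.69 × 0.009 = $886.74921
Ferndale Township: $199,527.69 × 0.00213 = $424.9939797
City of Northam: $199,527.69 × 0.00713 = $1,422.6324297
Larchfield County: ($199,527.69 − $101,000) × 0.00724 = $98,527.69 × 0.00724 = $713.3404756
Total = $3,447.716095

$3,447.72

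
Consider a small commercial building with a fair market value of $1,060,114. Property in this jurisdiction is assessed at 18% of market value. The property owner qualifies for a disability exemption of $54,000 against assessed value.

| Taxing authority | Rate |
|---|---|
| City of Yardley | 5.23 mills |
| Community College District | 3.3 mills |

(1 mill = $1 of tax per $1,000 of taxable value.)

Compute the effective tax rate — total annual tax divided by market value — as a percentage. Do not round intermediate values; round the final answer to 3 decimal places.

0.110%

Assessed value = $1,060,114 × 0.18 = $190,820.52
Taxable value = $190,820.52 − $54,000 = $136,820.52
City of Yardley: $136,820.52 × 0.00523 = $715.5713196
Community College District: $136,820.52 × 0.0033 = $451.507716
Total tax = $1,167.0790356
Effective rate = $1,167.0790356 ÷ $1,060,114 = 0.110% of market value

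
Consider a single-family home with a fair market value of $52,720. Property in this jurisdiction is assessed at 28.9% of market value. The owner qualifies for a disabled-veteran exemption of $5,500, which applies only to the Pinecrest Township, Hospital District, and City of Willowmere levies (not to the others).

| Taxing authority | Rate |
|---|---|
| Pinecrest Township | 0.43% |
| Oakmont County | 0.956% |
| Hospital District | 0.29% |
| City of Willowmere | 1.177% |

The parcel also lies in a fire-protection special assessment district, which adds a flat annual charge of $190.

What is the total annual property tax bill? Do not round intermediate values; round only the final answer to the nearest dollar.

Assessed value = $52,720 × 0.289 = $15,236.08
Pinecrest Township: ($15,236.08 − $5,500) × 0.0043 = $9,736.08 × 0.0043 = $41.865144
Oakmont County: $15,236.08 × 0.00956 = $145.6569248
Hospital District: ($15,236.08 − $5,500) × 0.0029 = $9,736.08 × 0.0029 = $28.234632
City of Willowmere: ($15,236.08 − $5,500) × 0.01177 = $9,736.08 × 0.01177 = $114.5936616
Levies subtotal = $330.3503624
Total = $330.3503624 + $190 = $520.3503624

$520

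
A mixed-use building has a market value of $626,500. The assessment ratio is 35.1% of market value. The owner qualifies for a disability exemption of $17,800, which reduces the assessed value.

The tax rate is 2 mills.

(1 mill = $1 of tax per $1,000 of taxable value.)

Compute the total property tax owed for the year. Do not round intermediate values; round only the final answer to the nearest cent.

$404.20

Assessed value = $626,500 × 0.351 = $219,901.5
Taxable value = $219,901.5 − $17,800 = $202,101.5
Tax = $202,101.5 × 0.002 = $404.203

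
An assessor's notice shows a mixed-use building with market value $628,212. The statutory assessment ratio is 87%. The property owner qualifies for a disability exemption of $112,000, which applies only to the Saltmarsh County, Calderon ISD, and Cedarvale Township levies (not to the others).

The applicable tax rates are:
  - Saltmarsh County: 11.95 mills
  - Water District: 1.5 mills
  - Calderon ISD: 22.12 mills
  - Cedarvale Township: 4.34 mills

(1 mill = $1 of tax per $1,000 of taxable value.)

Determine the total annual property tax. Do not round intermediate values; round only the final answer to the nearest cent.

$17,510.67

Assessed value = $628,212 × 0.87 = $546,544.44
Saltmarsh County: ($546,544.44 − $112,000) × 0.01195 = $434,544.44 × 0.01195 = $5,192.806058
Water District: $546,544.44 × 0.0015 = $819.81666
Calderon ISD: ($546,544.44 − $112,000) × 0.02212 = $434,544.44 × 0.02212 = $9,612.1230128
Cedarvale Township: ($546,544.44 − $112,000) × 0.00434 = $434,544.44 × 0.00434 = $1,885.9228696
Total = $17,510.6686004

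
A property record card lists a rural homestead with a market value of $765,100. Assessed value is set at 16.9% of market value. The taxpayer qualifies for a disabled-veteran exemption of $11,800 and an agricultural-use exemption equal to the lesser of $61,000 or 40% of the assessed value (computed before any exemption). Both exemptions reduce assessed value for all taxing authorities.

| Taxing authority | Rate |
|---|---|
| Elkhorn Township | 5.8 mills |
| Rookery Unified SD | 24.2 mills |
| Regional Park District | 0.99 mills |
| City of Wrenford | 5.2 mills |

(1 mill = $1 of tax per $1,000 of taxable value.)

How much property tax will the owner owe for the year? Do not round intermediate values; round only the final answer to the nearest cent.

Assessed value = $765,100 × 0.169 = $129,301.9
Agricultural-use exemption = min($61,000, 40% × $129,301.9) = min($61,000, $51,720.76) = $51,720.76 (percentage binds)
Taxable value = $129,301.9 − $11,800 − $51,720.76 = $65,781.14
Elkhorn Township: $65,781.14 × 0.0058 = $381.530612
Rookery Unified SD: $65,781.14 × 0.0242 = $1,591.903588
Regional Park District: $65,781.14 × 0.00099 = $65.1233286
City of Wrenford: $65,781.14 × 0.0052 = $342.061928
Total = $2,380.6194566

$2,380.62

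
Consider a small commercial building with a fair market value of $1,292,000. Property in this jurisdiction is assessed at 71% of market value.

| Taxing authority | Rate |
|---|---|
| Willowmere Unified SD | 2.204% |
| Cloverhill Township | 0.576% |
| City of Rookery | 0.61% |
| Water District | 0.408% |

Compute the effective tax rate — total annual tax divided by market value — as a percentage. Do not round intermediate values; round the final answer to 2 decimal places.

2.70%

Assessed value = $1,292,000 × 0.71 = $917,320
Willowmere Unified SD: $917,320 × 0.02204 = $20,217.7328
Cloverhill Township: $917,320 × 0.00576 = $5,283.7632
City of Rookery: $917,320 × 0.0061 = $5,595.652
Water District: $917,320 × 0.00408 = $3,742.6656
Total tax = $34,839.8136
Effective rate = $34,839.8136 ÷ $1,292,000 = 2.70% of market value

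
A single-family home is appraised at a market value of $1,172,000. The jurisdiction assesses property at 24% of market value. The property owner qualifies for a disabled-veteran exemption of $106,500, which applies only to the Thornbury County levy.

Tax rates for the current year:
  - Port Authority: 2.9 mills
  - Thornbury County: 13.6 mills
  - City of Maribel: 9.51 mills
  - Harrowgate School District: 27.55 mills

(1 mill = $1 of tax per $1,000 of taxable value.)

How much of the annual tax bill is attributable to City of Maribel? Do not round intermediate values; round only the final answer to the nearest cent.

$2,674.97

Assessed value = $1,172,000 × 0.24 = $281,280
City of Maribel taxable value = $281,280 (exemption does not apply)
City of Maribel levy = $281,280 × 0.00951 = $2,674.9728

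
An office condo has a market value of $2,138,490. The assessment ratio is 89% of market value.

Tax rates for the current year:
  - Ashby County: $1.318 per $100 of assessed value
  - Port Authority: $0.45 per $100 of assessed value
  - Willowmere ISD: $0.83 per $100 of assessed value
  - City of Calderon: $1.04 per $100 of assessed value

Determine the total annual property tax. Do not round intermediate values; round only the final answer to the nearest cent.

Assessed value = $2,138,490 × 0.89 = $1,903,256.1
Ashby County: $1,903,256.1 × 0.01318 = $25,084.915398
Port Authority: $1,903,256.1 × 0.0045 = $8,564.65245
Willowmere ISD: $1,903,256.1 × 0.0083 = $15,797.02563
City of Calderon: $1,903,256.1 × 0.0104 = $19,793.86344
Total = $25,084.915398 + $8,564.65245 + $15,797.02563 + $19,793.86344 = $69,240.456918

$69,240.46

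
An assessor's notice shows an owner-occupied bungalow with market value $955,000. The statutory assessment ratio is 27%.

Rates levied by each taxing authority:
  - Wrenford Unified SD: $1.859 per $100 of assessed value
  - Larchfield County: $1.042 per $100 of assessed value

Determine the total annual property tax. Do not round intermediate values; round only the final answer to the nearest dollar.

Assessed value = $955,000 × 0.27 = $257,850
Wrenford Unified SD: $257,850 × 0.01859 = $4,793.4315
Larchfield County: $257,850 × 0.01042 = $2,686.797
Total = $4,793.4315 + $2,686.797 = $7,480.2285

$7,480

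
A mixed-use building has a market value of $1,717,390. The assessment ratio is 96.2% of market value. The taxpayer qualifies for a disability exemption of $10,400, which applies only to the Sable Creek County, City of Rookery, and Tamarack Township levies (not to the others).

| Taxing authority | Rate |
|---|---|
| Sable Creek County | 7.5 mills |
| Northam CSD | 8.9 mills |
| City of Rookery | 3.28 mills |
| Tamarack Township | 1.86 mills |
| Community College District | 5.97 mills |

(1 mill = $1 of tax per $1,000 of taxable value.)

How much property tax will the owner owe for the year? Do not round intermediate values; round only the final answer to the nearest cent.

Assessed value = $1,717,390 × 0.962 = $1,652,129.18
Sable Creek County: ($1,652,129.18 − $10,400) × 0.0075 = $1,641,729.18 × 0.0075 = $12,312.96885
Northam CSD: $1,652,129.18 × 0.0089 = $14,703.949702
City of Rookery: ($1,652,129.18 − $10,400) × 0.00328 = $1,641,729.18 × 0.00328 = $5,384.8717104
Tamarack Township: ($1,652,129.18 − $10,400) × 0.00186 = $1,641,729.18 × 0.00186 = $3,053.6162748
Community College District: $1,652,129.18 × 0.00597 = $9,863.2112046
Total = $45,318.6177418

$45,318.62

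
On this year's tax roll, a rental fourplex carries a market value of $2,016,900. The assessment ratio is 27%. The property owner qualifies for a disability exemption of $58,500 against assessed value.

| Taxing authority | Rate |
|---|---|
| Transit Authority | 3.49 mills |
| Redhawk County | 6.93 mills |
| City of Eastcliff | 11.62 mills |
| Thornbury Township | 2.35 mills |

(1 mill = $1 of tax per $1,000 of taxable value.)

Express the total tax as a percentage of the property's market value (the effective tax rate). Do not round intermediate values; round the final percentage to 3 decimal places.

0.588%

Assessed value = $2,016,900 × 0.27 = $544,563
Taxable value = $544,563 − $58,500 = $486,063
Transit Authority: $486,063 × 0.00349 = $1,696.35987
Redhawk County: $486,063 × 0.00693 = $3,368.41659
City of Eastcliff: $486,063 × 0.01162 = $5,648.05206
Thornbury Township: $486,063 × 0.00235 = $1,142.24805
Total tax = $11,855.07657
Effective rate = $11,855.07657 ÷ $2,016,900 = 0.588% of market value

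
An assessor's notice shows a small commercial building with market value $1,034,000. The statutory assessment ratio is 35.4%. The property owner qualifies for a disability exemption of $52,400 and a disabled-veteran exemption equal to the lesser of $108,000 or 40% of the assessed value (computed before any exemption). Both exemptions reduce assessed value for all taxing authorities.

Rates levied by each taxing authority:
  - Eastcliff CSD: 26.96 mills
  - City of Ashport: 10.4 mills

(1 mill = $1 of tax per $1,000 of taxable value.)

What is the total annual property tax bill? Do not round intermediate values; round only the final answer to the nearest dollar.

$7,683

Assessed value = $1,034,000 × 0.354 = $366,036
Disabled-veteran exemption = min($108,000, 40% × $366,036) = min($108,000, $146,414.4) = $108,000 (dollar cap binds)
Taxable value = $366,036 − $52,400 − $108,000 = $205,636
Eastcliff CSD: $205,636 × 0.02696 = $5,543.94656
City of Ashport: $205,636 × 0.0104 = $2,138.6144
Total = $7,682.56096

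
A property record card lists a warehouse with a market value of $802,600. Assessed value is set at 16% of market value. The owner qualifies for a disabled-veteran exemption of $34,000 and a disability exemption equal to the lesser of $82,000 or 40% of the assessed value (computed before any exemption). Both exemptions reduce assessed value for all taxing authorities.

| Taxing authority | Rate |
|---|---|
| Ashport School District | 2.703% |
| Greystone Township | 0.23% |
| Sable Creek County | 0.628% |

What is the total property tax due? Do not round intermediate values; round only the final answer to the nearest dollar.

$1,533

Assessed value = $802,600 × 0.16 = $128,416
Disability exemption = min($82,000, 40% × $128,416) = min($82,000, $51,366.4) = $51,366.4 (percentage binds)
Taxable value = $128,416 − $34,000 − $51,366.4 = $43,049.6
Ashport School District: $43,049.6 × 0.02703 = $1,163.630688
Greystone Township: $43,049.6 × 0.0023 = $99.01408
Sable Creek County: $43,049.6 × 0.00628 = $270.351488
Total = $1,532.996256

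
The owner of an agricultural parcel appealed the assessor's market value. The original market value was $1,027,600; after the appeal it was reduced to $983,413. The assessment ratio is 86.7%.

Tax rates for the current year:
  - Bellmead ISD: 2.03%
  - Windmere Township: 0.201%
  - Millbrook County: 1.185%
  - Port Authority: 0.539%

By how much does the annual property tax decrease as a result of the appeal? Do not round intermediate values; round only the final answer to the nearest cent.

Old assessed value = $1,027,600 × 0.867 = $890,929.2
New assessed value = $983,413 × 0.867 = $852,619.071
Combined rate = 0.0203 + 0.00201 + 0.01185 + 0.00539 = 0.03955
Old tax = $890,929.2 × 0.03955 = $35,236.24986
New tax = $852,619.071 × 0.03955 = $33,721.08425805
Reduction = $35,236.24986 − $33,721.08425805 = $1,515.16560195

$1,515.17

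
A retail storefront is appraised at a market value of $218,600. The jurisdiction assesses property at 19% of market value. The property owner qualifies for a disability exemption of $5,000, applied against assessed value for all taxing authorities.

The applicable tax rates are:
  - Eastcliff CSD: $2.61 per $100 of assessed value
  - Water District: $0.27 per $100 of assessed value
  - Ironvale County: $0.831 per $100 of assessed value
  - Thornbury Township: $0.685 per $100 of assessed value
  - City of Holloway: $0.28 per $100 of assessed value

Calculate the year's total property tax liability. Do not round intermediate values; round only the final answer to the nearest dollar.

$1,708

Assessed value = $218,600 × 0.19 = $41,534
Taxable value = $41,534 − $5,000 = $36,534
Eastcliff CSD: $36,534 × 0.0261 = $953.5374
Water District: $36,534 × 0.0027 = $98.6418
Ironvale County: $36,534 × 0.00831 = $303.59754
Thornbury Township: $36,534 × 0.00685 = $250.2579
City of Holloway: $36,534 × 0.0028 = $102.2952
Total = $953.5374 + $98.6418 + $303.59754 + $250.2579 + $102.2952 = $1,708.32984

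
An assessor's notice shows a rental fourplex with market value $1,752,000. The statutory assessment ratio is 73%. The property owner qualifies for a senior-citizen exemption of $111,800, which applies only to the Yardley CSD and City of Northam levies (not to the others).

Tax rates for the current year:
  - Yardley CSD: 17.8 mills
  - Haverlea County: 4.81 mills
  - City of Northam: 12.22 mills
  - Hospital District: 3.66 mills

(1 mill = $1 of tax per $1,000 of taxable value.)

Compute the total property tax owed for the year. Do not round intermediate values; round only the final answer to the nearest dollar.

$45,871

Assessed value = $1,752,000 × 0.73 = $1,278,960
Yardley CSD: ($1,278,960 − $111,800) × 0.0178 = $1,167,160 × 0.0178 = $20,775.448
Haverlea County: $1,278,960 × 0.00481 = $6,151.7976
City of Northam: ($1,278,960 − $111,800) × 0.01222 = $1,167,160 × 0.01222 = $14,262.6952
Hospital District: $1,278,960 × 0.00366 = $4,680.9936
Total = $45,870.9344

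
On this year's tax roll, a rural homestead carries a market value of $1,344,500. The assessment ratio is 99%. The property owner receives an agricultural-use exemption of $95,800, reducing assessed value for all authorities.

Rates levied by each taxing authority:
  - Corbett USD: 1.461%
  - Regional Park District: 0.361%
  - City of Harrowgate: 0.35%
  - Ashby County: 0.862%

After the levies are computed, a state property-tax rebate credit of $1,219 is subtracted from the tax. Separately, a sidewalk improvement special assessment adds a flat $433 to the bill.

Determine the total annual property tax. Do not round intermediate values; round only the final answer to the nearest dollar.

$36,692

Assessed value = $1,344,500 × 0.99 = $1,331,055
Taxable value = $1,331,055 − $95,800 = $1,235,255
Corbett USD: $1,235,255 × 0.01461 = $18,047.07555
Regional Park District: $1,235,255 × 0.00361 = $4,459.27055
City of Harrowgate: $1,235,255 × 0.0035 = $4,323.3925
Ashby County: $1,235,255 × 0.00862 = $10,647.8981
Levies subtotal = $37,477.6367
After credit = $37,477.6367 − $1,219 = $36,258.6367
Total = $36,258.6367 + $433 = $36,691.6367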